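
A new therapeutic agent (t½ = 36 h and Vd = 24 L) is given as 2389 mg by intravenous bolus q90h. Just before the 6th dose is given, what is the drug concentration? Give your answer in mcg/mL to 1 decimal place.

f = (1/2)^(τ/t½) = (1/2)^(90/36) ≈ 0.1768.
C₀ = D/Vd = 2389/24 ≈ 99.542 mcg/mL.
Before the 6th dose, 5 doses have been given. Superposition: Cmin = C₀·(f + f² + … + f^5).
≈ 99.542 × (0.1768 + 0.0313 + 0.0055 + 0.0010 + 0.0002) ≈ 99.542 × 0.2148 ≈ 21.382 mcg/mL.

21.4 mcg/mL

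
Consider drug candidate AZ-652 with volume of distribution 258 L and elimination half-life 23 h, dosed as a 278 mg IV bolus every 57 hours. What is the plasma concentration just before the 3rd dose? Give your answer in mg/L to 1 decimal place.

0.2 mg/L

f = (1/2)^(τ/t½) = (1/2)^(57/23) ≈ 0.1795.
C₀ = D/Vd = 278/258 ≈ 1.078 mg/L.
Before the 3rd dose, 2 doses have been given. Superposition: Cmin = C₀·(f + f²).
≈ 1.078 × (0.1795 + 0.0322) ≈ 1.078 × 0.2117 ≈ 0.228 mg/L.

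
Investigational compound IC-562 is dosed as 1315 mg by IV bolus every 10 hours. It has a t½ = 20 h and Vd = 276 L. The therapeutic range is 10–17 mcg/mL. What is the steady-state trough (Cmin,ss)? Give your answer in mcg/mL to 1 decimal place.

11.5 mcg/mL

Over one 10-h interval, 10/20 ≈ 0.5 half-lives elapse, leaving f ≈ 0.7071 of each dose.
Accumulation ratio R = 1/(1 − f) ≈ 1/0.2929 ≈ 3.4141.
Each bolus raises the concentration by D/Vd = 1315/276 ≈ 4.764 mcg/mL.
Steady-state peak Cmax,ss = C₀·R ≈ 4.764 × 3.4141 ≈ 16.265 mcg/mL.
Steady-state trough Cmin,ss = Cmax,ss·f ≈ 16.265 × 0.7071 ≈ 11.501 mcg/mL.
Trough 11.5 mcg/mL vs MEC 10 mcg/mL: adequate.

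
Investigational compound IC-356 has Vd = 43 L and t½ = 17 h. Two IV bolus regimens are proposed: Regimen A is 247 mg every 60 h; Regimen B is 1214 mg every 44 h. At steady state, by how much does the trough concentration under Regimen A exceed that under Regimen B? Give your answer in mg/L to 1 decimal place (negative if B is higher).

-5.1 mg/L

Regimen A: f = (1/2)^(60/17) ≈ 0.0866; Cmin,ss = (247/43)·f/(1−f) ≈ 0.545 mg/L.
Regimen B: f = (1/2)^(44/17) ≈ 0.1663; Cmin,ss = (1214/43)·f/(1−f) ≈ 5.632 mg/L.
Difference ≈ 0.545 − 5.632 ≈ -5.087 mg/L.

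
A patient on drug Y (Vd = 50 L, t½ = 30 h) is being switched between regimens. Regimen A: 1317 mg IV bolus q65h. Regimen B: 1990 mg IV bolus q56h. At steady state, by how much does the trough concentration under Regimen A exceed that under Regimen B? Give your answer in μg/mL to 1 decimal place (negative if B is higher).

-7.5 μg/mL

Regimen A: f = (1/2)^(65/30) ≈ 0.2227; Cmin,ss = (1317/50)·f/(1−f) ≈ 7.547 μg/mL.
Regimen B: f = (1/2)^(56/30) ≈ 0.2742; Cmin,ss = (1990/50)·f/(1−f) ≈ 15.036 μg/mL.
Difference ≈ 7.547 − 15.036 ≈ -7.489 μg/mL.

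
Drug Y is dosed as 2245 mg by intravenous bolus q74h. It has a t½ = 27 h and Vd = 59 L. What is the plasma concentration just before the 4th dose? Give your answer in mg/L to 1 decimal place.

f = (1/2)^(τ/t½) = (1/2)^(74/27) ≈ 0.1496.
C₀ = D/Vd = 2245/59 ≈ 38.051 mg/L.
Before the 4th dose, 3 doses have been given. Superposition: Cmin = C₀·(f + f² + … + f^3).
≈ 38.051 × (0.1496 + 0.0224 + 0.0033) ≈ 38.051 × 0.1753 ≈ 6.670 mg/L.

6.7 mg/L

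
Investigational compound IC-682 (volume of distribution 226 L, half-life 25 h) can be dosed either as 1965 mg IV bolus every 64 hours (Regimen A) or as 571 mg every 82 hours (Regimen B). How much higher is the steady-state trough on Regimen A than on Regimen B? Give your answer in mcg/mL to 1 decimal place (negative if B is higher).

1.5 mcg/mL

Regimen A: f = (1/2)^(64/25) ≈ 0.1696; Cmin,ss = (1965/226)·f/(1−f) ≈ 1.776 mcg/mL.
Regimen B: f = (1/2)^(82/25) ≈ 0.1029; Cmin,ss = (571/226)·f/(1−f) ≈ 0.290 mcg/mL.
Difference ≈ 1.776 − 0.290 ≈ 1.486 mcg/mL.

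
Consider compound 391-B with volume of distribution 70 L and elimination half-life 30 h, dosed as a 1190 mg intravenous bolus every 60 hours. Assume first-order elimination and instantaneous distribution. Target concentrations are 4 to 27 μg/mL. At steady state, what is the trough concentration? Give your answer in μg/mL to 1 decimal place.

5.7 μg/mL

τ = 60 h = 2 half-lives, so f = (1/2)^2 = 0.25.
Accumulation ratio R = 1/(1 − f) = 1/0.75 = 4/3.
Single-dose peak C₀ = D/Vd = 1190/70 = 17 μg/mL.
Steady-state peak Cmax,ss = C₀·R = 17 × 4/3 ≈ 22.667 μg/mL.
Steady-state trough Cmin,ss = Cmax,ss·f ≈ 22.667 × 0.25 ≈ 5.667 μg/mL.
Trough 5.7 μg/mL vs MEC 4 μg/mL: adequate.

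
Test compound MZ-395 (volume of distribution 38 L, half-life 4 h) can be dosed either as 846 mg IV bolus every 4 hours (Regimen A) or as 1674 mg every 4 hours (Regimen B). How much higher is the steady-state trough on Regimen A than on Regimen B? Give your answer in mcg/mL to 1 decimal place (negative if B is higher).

Regimen A: f = (1/2)^(4/4) ≈ 0.5000; Cmin,ss = (846/38)·f/(1−f) ≈ 22.263 mcg/mL.
Regimen B: f = (1/2)^(4/4) ≈ 0.5000; Cmin,ss = (1674/38)·f/(1−f) ≈ 44.053 mcg/mL.
Difference ≈ 22.263 − 44.053 ≈ -21.790 mcg/mL.

-21.8 mcg/mL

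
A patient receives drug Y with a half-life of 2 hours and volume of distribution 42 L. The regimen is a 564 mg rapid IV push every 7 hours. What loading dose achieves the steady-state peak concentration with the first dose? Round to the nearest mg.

619 mg

f = (1/2)^(7/2) ≈ 0.088388; accumulation ratio R = 1/(1−f) ≈ 1.09696.
Loading dose to hit Cmax,ss on first dose: D_load = D_maint·R ≈ 564 × 1.09696 ≈ 618.69 mg.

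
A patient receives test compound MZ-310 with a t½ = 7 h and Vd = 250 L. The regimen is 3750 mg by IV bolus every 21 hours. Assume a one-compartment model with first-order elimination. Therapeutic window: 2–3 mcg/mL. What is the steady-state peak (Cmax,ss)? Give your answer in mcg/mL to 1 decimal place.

17.1 mcg/mL

τ = 21 h = 3 half-lives, so f = (1/2)^3 = 0.125.
Accumulation ratio R = 1/(1 − f) = 1/0.875 = 8/7.
Single-dose peak C₀ = D/Vd = 3750/250 = 15 mcg/mL.
Steady-state peak Cmax,ss = C₀·R = 15 × 8/7 ≈ 17.143 mcg/mL.
Peak 17.1 mcg/mL vs MTC 3 mcg/mL: exceeds toxic threshold.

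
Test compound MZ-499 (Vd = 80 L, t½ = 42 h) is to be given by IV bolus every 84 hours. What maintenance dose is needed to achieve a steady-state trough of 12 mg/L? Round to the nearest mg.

τ/t½ = 84/42 ≈ 2, so f = (1/2)^(84/42) ≈ 0.250000.
Cmin,ss = (D/Vd)·f/(1−f), so D = Cmin,ss·Vd·(1−f)/f.
D = 12 × 80 × (1−f)/f ≈ 12 × 80 × 3.00000 ≈ 2880.00 mg.

2880 mg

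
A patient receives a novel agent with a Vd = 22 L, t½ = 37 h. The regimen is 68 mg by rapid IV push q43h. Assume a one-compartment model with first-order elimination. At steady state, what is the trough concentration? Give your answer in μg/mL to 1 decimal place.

2.5 μg/mL

Over one 43-h interval, 43/37 ≈ 1.1622 half-lives elapse, leaving f ≈ 0.4468 of each dose.
Accumulation ratio R = 1/(1 − f) ≈ 1/0.5532 ≈ 1.8077.
Single-dose peak C₀ = D/Vd = 68/22 ≈ 3.091 μg/mL.
Steady-state peak Cmax,ss = C₀·R ≈ 3.091 × 1.8077 ≈ 5.588 μg/mL.
One interval later, Cmin,ss = Cmax,ss·e^(−kτ) ≈ 5.588 × 0.4468 ≈ 2.497 μg/mL.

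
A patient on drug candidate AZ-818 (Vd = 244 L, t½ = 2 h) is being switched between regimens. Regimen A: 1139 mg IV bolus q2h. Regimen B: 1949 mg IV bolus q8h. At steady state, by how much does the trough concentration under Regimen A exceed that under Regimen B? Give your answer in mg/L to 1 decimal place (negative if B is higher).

Regimen A: f = (1/2)^(2/2) ≈ 0.5000; Cmin,ss = (1139/244)·f/(1−f) ≈ 4.668 mg/L.
Regimen B: f = (1/2)^(8/2) ≈ 0.0625; Cmin,ss = (1949/244)·f/(1−f) ≈ 0.533 mg/L.
Difference ≈ 4.668 − 0.533 ≈ 4.135 mg/L.

4.1 mg/L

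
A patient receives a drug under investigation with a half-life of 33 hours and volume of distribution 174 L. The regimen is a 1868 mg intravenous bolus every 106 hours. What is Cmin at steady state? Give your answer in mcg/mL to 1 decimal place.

k = ln2/t½ = ln2/33 ≈ 0.021004 h⁻¹; fraction remaining f = e^(−kτ) = e^(−0.021004×106) ≈ 0.1079.
At steady state, accumulation factor R = 1/(1 − e^(−kτ)) ≈ 1.1210.
Each bolus raises the concentration by D/Vd = 1868/174 ≈ 10.736 mcg/mL.
Steady-state peak Cmax,ss = C₀·R ≈ 10.736 × 1.1210 ≈ 12.035 mcg/mL.
Steady-state trough Cmin,ss = Cmax,ss·f ≈ 12.035 × 0.1079 ≈ 1.299 mcg/mL.

1.3 mcg/mL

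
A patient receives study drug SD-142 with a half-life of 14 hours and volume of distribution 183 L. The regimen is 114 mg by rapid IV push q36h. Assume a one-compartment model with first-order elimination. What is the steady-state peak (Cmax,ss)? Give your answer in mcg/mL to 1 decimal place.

0.7 mcg/mL

τ/t½ = 36/14 ≈ 2.5714, so fraction remaining f = (1/2)^(36/14) ≈ 0.1682.
Accumulation ratio R = 1/(1 − f) ≈ 1/0.8318 ≈ 1.2022.
Single-dose peak C₀ = D/Vd = 114/183 ≈ 0.623 mcg/mL.
Steady-state peak Cmax,ss = C₀·R ≈ 0.623 × 1.2022 ≈ 0.749 mcg/mL.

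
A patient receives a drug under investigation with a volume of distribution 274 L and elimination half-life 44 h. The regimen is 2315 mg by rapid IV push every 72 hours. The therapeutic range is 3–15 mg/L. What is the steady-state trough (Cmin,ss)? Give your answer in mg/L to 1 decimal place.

τ/t½ = 72/44 ≈ 1.6364, so fraction remaining f = (1/2)^(72/44) ≈ 0.3217.
Accumulation ratio R = 1/(1 − f) ≈ 1/0.6783 ≈ 1.4743.
Single-dose peak C₀ = D/Vd = 2315/274 ≈ 8.449 mg/L.
Steady-state peak Cmax,ss = C₀·R ≈ 8.449 × 1.4743 ≈ 12.456 mg/L.
One interval later, Cmin,ss = Cmax,ss·e^(−kτ) ≈ 12.456 × 0.3217 ≈ 4.007 mg/L.
Trough 4.0 mg/L vs MEC 3 mg/L: adequate.

4.0 mg/L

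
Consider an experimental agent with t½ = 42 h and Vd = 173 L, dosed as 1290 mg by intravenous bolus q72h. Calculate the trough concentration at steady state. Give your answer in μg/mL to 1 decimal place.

Over one 72-h interval, 72/42 ≈ 1.7143 half-lives elapse, leaving f ≈ 0.3048 of each dose.
Single-dose peak C₀ = D/Vd = 1290/173 ≈ 7.457 μg/mL.
Steady-state trough Cmin,ss = C₀·f/(1−f) ≈ 7.457 × 0.3048/0.6952 ≈ 3.269 μg/mL.

3.3 μg/mL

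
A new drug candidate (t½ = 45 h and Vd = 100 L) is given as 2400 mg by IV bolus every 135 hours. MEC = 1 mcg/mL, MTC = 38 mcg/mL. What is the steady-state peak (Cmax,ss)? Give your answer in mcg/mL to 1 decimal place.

τ = 135 h = 3 half-lives, so f = (1/2)^3 = 0.125.
At steady state, R = 1/(1 − 0.125) = 8/7.
Single-dose peak C₀ = D/Vd = 2400/100 = 24 mcg/mL.
Steady-state peak Cmax,ss = C₀·R = 24 × 8/7 ≈ 27.429 mcg/mL.
Peak 27.4 mcg/mL vs MTC 38 mcg/mL: below toxic threshold.

27.4 mcg/mL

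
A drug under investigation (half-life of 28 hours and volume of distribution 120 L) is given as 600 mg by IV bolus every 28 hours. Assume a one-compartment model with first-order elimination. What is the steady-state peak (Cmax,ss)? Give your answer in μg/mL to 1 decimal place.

τ = 28 h = 1 half-life, so f = (1/2)^1 = 0.5.
At steady state, R = 1/(1 − 0.5) = 2/1.
Single-dose peak C₀ = D/Vd = 600/120 = 5 μg/mL.
Steady-state peak Cmax,ss = C₀·R = 5 × 2/1 ≈ 10.000 μg/mL.

10.0 μg/mL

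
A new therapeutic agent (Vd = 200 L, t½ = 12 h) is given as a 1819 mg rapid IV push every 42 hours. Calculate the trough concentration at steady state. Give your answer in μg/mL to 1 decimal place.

0.9 μg/mL

Over one 42-h interval, 42/12 ≈ 3.5 half-lives elapse, leaving f ≈ 0.0884 of each dose.
Accumulation ratio R = 1/(1 − f) ≈ 1/0.9116 ≈ 1.0970.
Single-dose peak C₀ = D/Vd = 1819/200 ≈ 9.095 μg/mL.
Steady-state peak Cmax,ss = C₀·R ≈ 9.095 × 1.0970 ≈ 9.977 μg/mL.
One interval later, Cmin,ss = Cmax,ss·e^(−kτ) ≈ 9.977 × 0.0884 ≈ 0.882 μg/mL.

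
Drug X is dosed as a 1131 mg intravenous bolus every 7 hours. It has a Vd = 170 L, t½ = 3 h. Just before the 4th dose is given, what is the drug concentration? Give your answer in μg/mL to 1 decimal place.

1.6 μg/mL

f = (1/2)^(τ/t½) = (1/2)^(7/3) ≈ 0.1984.
C₀ = D/Vd = 1131/170 ≈ 6.653 μg/mL.
Before the 4th dose, 3 doses have been given. Superposition: Cmin = C₀·(f + f² + … + f^3).
≈ 6.653 × (0.1984 + 0.0394 + 0.0078) ≈ 6.653 × 0.2456 ≈ 1.634 μg/mL.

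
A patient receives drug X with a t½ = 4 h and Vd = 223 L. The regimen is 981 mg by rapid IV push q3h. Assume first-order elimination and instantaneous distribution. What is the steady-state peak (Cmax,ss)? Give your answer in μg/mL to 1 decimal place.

10.9 μg/mL

Over one 3-h interval, 3/4 ≈ 0.75 half-lives elapse, leaving f ≈ 0.5946 of each dose.
Accumulation ratio R = 1/(1 − f) ≈ 1/0.4054 ≈ 2.4667.
Single-dose peak C₀ = D/Vd = 981/223 ≈ 4.399 μg/mL.
Steady-state peak Cmax,ss = C₀·R ≈ 4.399 × 2.4667 ≈ 10.851 μg/mL.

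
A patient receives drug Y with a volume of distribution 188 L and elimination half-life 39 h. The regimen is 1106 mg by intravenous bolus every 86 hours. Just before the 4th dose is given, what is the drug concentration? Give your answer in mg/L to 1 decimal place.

1.6 mg/L

f = (1/2)^(τ/t½) = (1/2)^(86/39) ≈ 0.2169.
C₀ = D/Vd = 1106/188 ≈ 5.883 mg/L.
Before the 4th dose, 3 doses have been given. Superposition: Cmin = C₀·(f + f² + … + f^3).
≈ 5.883 × (0.2169 + 0.0470 + 0.0102) ≈ 5.883 × 0.2741 ≈ 1.613 mg/L.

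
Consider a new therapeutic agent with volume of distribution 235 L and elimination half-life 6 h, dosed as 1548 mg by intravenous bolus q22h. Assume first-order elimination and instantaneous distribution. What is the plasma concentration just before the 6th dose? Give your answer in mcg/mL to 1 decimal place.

f = (1/2)^(τ/t½) = (1/2)^(22/6) ≈ 0.0787.
C₀ = D/Vd = 1548/235 ≈ 6.587 mcg/mL.
Before the 6th dose, 5 doses have been given. Superposition: Cmin = C₀·(f + f² + … + f^5).
≈ 6.587 × (0.0787 + 0.0062 + 0.0005 + 0.0000 + 0.0000) ≈ 6.587 × 0.0854 ≈ 0.563 mcg/mL.

0.6 mcg/mL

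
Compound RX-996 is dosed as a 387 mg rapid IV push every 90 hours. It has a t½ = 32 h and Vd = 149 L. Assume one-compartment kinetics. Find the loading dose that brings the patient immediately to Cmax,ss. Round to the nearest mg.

451 mg

f = (1/2)^(90/32) ≈ 0.142349; accumulation ratio R = 1/(1−f) ≈ 1.16598.
Loading dose to hit Cmax,ss on first dose: D_load = D_maint·R ≈ 387 × 1.16598 ≈ 451.23 mg.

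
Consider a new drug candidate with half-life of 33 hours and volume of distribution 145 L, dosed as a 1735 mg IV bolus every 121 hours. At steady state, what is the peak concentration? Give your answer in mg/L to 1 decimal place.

τ/t½ = 121/33 ≈ 3.6667, so fraction remaining f = (1/2)^(121/33) ≈ 0.0787.
Accumulation ratio R = 1/(1 − f) ≈ 1/0.9213 ≈ 1.0854.
Each bolus raises the concentration by D/Vd = 1735/145 ≈ 11.966 mg/L.
Steady-state peak Cmax,ss = C₀·R ≈ 11.966 × 1.0854 ≈ 12.988 mg/L.

13.0 mg/L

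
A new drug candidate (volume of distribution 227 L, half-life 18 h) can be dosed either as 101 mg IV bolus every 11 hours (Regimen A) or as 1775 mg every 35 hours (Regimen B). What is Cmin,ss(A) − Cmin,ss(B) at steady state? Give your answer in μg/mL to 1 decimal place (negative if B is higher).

-1.9 μg/mL

Regimen A: f = (1/2)^(11/18) ≈ 0.6547; Cmin,ss = (101/227)·f/(1−f) ≈ 0.844 μg/mL.
Regimen B: f = (1/2)^(35/18) ≈ 0.2598; Cmin,ss = (1775/227)·f/(1−f) ≈ 2.744 μg/mL.
Difference ≈ 0.844 − 2.744 ≈ -1.900 μg/mL.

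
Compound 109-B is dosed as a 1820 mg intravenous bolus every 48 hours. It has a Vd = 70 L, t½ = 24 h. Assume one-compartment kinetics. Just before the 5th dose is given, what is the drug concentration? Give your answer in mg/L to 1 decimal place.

f = (1/2)^(τ/t½) = (1/2)^(48/24) ≈ 0.2500.
C₀ = D/Vd = 1820/70 ≈ 26.000 mg/L.
Before the 5th dose, 4 doses have been given. Superposition: Cmin = C₀·(f + f² + … + f^4).
≈ 26.000 × (0.2500 + 0.0625 + 0.0156 + 0.0039) ≈ 26.000 × 0.3320 ≈ 8.632 mg/L.

8.6 mg/L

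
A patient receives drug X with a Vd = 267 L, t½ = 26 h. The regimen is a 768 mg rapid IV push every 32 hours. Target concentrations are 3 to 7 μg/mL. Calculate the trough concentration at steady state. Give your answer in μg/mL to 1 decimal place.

τ/t½ = 32/26 ≈ 1.2308, so fraction remaining f = (1/2)^(32/26) ≈ 0.4261.
Each bolus raises the concentration by D/Vd = 768/267 ≈ 2.876 μg/mL.
Steady-state trough Cmin,ss = C₀·f/(1−f) ≈ 2.876 × 0.4261/0.5739 ≈ 2.135 μg/mL.
Trough 2.1 μg/mL vs MEC 3 μg/mL: subtherapeutic.

2.1 μg/mL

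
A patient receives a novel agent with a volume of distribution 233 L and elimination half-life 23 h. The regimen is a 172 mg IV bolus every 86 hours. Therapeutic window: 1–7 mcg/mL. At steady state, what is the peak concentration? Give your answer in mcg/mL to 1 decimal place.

0.8 mcg/mL

τ/t½ = 86/23 ≈ 3.7391, so fraction remaining f = (1/2)^(86/23) ≈ 0.0749.
At steady state, accumulation factor R = 1/(1 − e^(−kτ)) ≈ 1.0810.
Single-dose peak C₀ = D/Vd = 172/233 ≈ 0.738 mcg/mL.
Steady-state peak Cmax,ss = C₀·R ≈ 0.738 × 1.0810 ≈ 0.798 mcg/mL.
Peak 0.8 mcg/mL vs MTC 7 mcg/mL: below toxic threshold.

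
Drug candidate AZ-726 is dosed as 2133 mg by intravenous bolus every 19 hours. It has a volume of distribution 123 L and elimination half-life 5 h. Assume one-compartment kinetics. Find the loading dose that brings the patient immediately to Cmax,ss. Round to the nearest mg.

f = (1/2)^(19/5) ≈ 0.071794; accumulation ratio R = 1/(1−f) ≈ 1.07735.
Loading dose to hit Cmax,ss on first dose: D_load = D_maint·R ≈ 2133 × 1.07735 ≈ 2297.99 mg.

2298 mg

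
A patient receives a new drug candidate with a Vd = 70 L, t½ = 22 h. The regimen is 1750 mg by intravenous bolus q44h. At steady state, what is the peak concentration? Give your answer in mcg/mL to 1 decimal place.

33.3 mcg/mL

τ = 44 h = 2 half-lives, so f = (1/2)^2 = 0.25.
Accumulation ratio R = 1/(1 − f) = 1/0.75 = 4/3.
Single-dose peak C₀ = D/Vd = 1750/70 = 25 mcg/mL.
Steady-state peak Cmax,ss = C₀·R = 25 × 4/3 ≈ 33.333 mcg/mL.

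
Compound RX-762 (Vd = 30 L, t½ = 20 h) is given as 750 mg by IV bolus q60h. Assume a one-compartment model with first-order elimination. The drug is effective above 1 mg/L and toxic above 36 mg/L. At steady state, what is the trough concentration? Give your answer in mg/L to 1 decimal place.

3.6 mg/L

τ = 60 h = 3 half-lives, so f = (1/2)^3 = 0.125.
Accumulation ratio R = 1/(1 − f) = 1/0.875 = 8/7.
Single-dose peak C₀ = D/Vd = 750/30 = 25 mg/L.
Steady-state peak Cmax,ss = C₀·R = 25 × 8/7 ≈ 28.571 mg/L.
Steady-state trough Cmin,ss = Cmax,ss·f ≈ 28.571 × 0.125 ≈ 3.571 mg/L.
Trough 3.6 mg/L vs MEC 1 mg/L: adequate.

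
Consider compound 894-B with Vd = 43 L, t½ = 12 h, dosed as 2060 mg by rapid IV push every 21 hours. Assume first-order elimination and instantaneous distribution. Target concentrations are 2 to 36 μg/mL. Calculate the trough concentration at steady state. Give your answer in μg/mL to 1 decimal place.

20.3 μg/mL

Over one 21-h interval, 21/12 ≈ 1.75 half-lives elapse, leaving f ≈ 0.2973 of each dose.
Single-dose peak C₀ = D/Vd = 2060/43 ≈ 47.907 μg/mL.
Steady-state trough Cmin,ss = C₀·f/(1−f) ≈ 47.907 × 0.2973/0.7027 ≈ 20.269 μg/mL.
Trough 20.3 μg/mL vs MEC 2 μg/mL: adequate.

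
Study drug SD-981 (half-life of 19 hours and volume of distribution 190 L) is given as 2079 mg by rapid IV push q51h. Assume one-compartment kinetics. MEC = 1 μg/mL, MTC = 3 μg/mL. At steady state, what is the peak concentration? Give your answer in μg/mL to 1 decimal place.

τ/t½ = 51/19 ≈ 2.6842, so fraction remaining f = (1/2)^(51/19) ≈ 0.1556.
At steady state, accumulation factor R = 1/(1 − e^(−kτ)) ≈ 1.1843.
Each bolus raises the concentration by D/Vd = 2079/190 ≈ 10.942 μg/mL.
Steady-state peak Cmax,ss = C₀·R ≈ 10.942 × 1.1843 ≈ 12.959 μg/mL.
Peak 13.0 μg/mL vs MTC 3 μg/mL: exceeds toxic threshold.

13.0 μg/mL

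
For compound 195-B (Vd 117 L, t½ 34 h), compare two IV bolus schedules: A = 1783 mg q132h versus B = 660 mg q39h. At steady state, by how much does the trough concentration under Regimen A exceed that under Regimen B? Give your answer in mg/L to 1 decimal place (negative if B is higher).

Regimen A: f = (1/2)^(132/34) ≈ 0.0678; Cmin,ss = (1783/117)·f/(1−f) ≈ 1.108 mg/L.
Regimen B: f = (1/2)^(39/34) ≈ 0.4515; Cmin,ss = (660/117)·f/(1−f) ≈ 4.643 mg/L.
Difference ≈ 1.108 − 4.643 ≈ -3.535 mg/L.

-3.5 mg/L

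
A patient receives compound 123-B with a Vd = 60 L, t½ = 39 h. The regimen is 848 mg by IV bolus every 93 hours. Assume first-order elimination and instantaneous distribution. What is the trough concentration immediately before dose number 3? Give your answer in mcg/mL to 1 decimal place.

f = (1/2)^(τ/t½) = (1/2)^(93/39) ≈ 0.1915.
C₀ = D/Vd = 848/60 ≈ 14.133 mcg/mL.
Before the 3rd dose, 2 doses have been given. Superposition: Cmin = C₀·(f + f²).
≈ 14.133 × (0.1915 + 0.0367) ≈ 14.133 × 0.2282 ≈ 3.225 mcg/mL.

3.2 mcg/mL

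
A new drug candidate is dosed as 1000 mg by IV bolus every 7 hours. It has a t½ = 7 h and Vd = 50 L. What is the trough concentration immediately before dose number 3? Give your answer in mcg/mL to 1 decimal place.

15.0 mcg/mL

f = (1/2)^(τ/t½) = (1/2)^(7/7) ≈ 0.5000.
C₀ = D/Vd = 1000/50 ≈ 20.000 mcg/mL.
Before the 3rd dose, 2 doses have been given. Superposition: Cmin = C₀·(f + f²).
≈ 20.000 × (0.5000 + 0.2500) ≈ 20.000 × 0.7500 ≈ 15.000 mcg/mL.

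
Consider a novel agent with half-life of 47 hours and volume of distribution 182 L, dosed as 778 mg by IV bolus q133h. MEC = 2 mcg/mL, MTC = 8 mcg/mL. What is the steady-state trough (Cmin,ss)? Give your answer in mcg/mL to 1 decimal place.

τ/t½ = 133/47 ≈ 2.8298, so fraction remaining f = (1/2)^(133/47) ≈ 0.1407.
Accumulation ratio R = 1/(1 − f) ≈ 1/0.8593 ≈ 1.1637.
Single-dose peak C₀ = D/Vd = 778/182 ≈ 4.275 mcg/mL.
Steady-state peak Cmax,ss = C₀·R ≈ 4.275 × 1.1637 ≈ 4.975 mcg/mL.
One interval later, Cmin,ss = Cmax,ss·e^(−kτ) ≈ 4.975 × 0.1407 ≈ 0.700 mcg/mL.
Trough 0.7 mcg/mL vs MEC 2 mcg/mL: subtherapeutic.

0.7 mcg/mL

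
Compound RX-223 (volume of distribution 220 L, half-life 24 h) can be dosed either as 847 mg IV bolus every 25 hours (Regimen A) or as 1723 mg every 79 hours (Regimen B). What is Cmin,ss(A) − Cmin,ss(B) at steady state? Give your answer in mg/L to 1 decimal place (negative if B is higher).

2.7 mg/L

Regimen A: f = (1/2)^(25/24) ≈ 0.4858; Cmin,ss = (847/220)·f/(1−f) ≈ 3.637 mg/L.
Regimen B: f = (1/2)^(79/24) ≈ 0.1021; Cmin,ss = (1723/220)·f/(1−f) ≈ 0.891 mg/L.
Difference ≈ 3.637 − 0.891 ≈ 2.746 mg/L.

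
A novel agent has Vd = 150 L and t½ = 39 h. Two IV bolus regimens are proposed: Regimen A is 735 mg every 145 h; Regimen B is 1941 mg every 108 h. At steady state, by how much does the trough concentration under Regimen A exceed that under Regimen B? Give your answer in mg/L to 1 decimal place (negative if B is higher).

Regimen A: f = (1/2)^(145/39) ≈ 0.0760; Cmin,ss = (735/150)·f/(1−f) ≈ 0.403 mg/L.
Regimen B: f = (1/2)^(108/39) ≈ 0.1467; Cmin,ss = (1941/150)·f/(1−f) ≈ 2.225 mg/L.
Difference ≈ 0.403 − 2.225 ≈ -1.822 mg/L.

-1.8 mg/L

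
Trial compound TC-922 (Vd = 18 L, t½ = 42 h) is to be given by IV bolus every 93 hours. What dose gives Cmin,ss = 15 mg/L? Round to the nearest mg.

τ/t½ = 93/42 ≈ 2.2143, so f = (1/2)^(93/42) ≈ 0.215493.
Cmin,ss = (D/Vd)·f/(1−f), so D = Cmin,ss·Vd·(1−f)/f.
D = 15 × 18 × (1−f)/f ≈ 15 × 18 × 3.64052 ≈ 982.94 mg.

983 mg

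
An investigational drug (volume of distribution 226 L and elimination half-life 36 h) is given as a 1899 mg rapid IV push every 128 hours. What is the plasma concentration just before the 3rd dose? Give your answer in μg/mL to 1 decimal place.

f = (1/2)^(τ/t½) = (1/2)^(128/36) ≈ 0.0850.
C₀ = D/Vd = 1899/226 ≈ 8.403 μg/mL.
Before the 3rd dose, 2 doses have been given. Superposition: Cmin = C₀·(f + f²).
≈ 8.403 × (0.0850 + 0.0072) ≈ 8.403 × 0.0922 ≈ 0.775 μg/mL.

0.8 μg/mL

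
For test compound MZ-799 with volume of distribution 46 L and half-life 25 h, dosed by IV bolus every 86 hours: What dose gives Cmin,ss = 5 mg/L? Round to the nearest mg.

τ/t½ = 86/25 ≈ 3.44, so f = (1/2)^(86/25) ≈ 0.092142.
Cmin,ss = (D/Vd)·f/(1−f), so D = Cmin,ss·Vd·(1−f)/f.
D = 5 × 46 × (1−f)/f ≈ 5 × 46 × 9.85281 ≈ 2266.15 mg.

2266 mg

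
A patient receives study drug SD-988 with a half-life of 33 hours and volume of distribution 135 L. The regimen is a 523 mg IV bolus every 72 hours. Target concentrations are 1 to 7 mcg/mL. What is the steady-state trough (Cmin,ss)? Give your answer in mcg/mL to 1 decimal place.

1.1 mcg/mL

Over one 72-h interval, 72/33 ≈ 2.1818 half-lives elapse, leaving f ≈ 0.2204 of each dose.
At steady state, accumulation factor R = 1/(1 − e^(−kτ)) ≈ 1.2827.
Each bolus raises the concentration by D/Vd = 523/135 ≈ 3.874 mcg/mL.
Cmax,ss = C₀/(1 − f) ≈ 3.874/0.7796 ≈ 4.969 mcg/mL.
Steady-state trough Cmin,ss = Cmax,ss·f ≈ 4.969 × 0.2204 ≈ 1.095 mcg/mL.
Trough 1.1 mcg/mL vs MEC 1 mcg/mL: adequate.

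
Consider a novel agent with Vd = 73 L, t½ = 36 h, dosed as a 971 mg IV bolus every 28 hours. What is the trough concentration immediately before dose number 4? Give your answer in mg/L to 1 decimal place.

14.9 mg/L

f = (1/2)^(τ/t½) = (1/2)^(28/36) ≈ 0.5833.
C₀ = D/Vd = 971/73 ≈ 13.301 mg/L.
Before the 4th dose, 3 doses have been given. Superposition: Cmin = C₀·(f + f² + … + f^3).
≈ 13.301 × (0.5833 + 0.3402 + 0.1985) ≈ 13.301 × 1.1220 ≈ 14.924 mg/L.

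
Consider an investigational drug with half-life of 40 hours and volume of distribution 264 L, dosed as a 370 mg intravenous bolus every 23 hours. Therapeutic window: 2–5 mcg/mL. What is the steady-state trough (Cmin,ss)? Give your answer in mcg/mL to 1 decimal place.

2.9 mcg/mL

τ/t½ = 23/40 ≈ 0.575, so fraction remaining f = (1/2)^(23/40) ≈ 0.6713.
Single-dose peak C₀ = D/Vd = 370/264 ≈ 1.402 mcg/mL.
Steady-state trough Cmin,ss = C₀·f/(1−f) ≈ 1.402 × 0.6713/0.3287 ≈ 2.863 mcg/mL.
Trough 2.9 mcg/mL vs MEC 2 mcg/mL: adequate.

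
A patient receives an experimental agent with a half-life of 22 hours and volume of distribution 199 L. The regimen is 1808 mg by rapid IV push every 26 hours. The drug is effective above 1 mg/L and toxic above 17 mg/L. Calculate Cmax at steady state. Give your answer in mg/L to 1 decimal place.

16.2 mg/L

k = ln2/t½ = ln2/22 ≈ 0.031507 h⁻¹; fraction remaining f = e^(−kτ) = e^(−0.031507×26) ≈ 0.4408.
At steady state, accumulation factor R = 1/(1 − e^(−kτ)) ≈ 1.7883.
Each bolus raises the concentration by D/Vd = 1808/199 ≈ 9.085 mg/L.
Steady-state peak Cmax,ss = C₀·R ≈ 9.085 × 1.7883 ≈ 16.247 mg/L.
Peak 16.2 mg/L vs MTC 17 mg/L: below toxic threshold.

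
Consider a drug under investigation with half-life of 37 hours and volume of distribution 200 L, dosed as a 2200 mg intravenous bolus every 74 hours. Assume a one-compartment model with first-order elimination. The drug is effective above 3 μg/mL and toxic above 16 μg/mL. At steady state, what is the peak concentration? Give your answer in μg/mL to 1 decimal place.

τ = 74 h = 2 half-lives, so f = (1/2)^2 = 0.25.
Accumulation ratio R = 1/(1 − f) = 1/0.75 = 4/3.
Single-dose peak C₀ = D/Vd = 2200/200 = 11 μg/mL.
Steady-state peak Cmax,ss = C₀·R = 11 × 4/3 ≈ 14.667 μg/mL.
Peak 14.7 μg/mL vs MTC 16 μg/mL: below toxic threshold.

14.7 μg/mL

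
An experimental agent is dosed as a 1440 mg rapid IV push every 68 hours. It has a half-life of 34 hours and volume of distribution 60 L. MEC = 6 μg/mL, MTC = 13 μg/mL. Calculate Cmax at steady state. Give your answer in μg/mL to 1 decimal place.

τ = 68 h = 2 half-lives, so f = (1/2)^2 = 0.25.
Accumulation ratio R = 1/(1 − f) = 1/0.75 = 4/3.
Single-dose peak C₀ = D/Vd = 1440/60 = 24 μg/mL.
Steady-state peak Cmax,ss = C₀·R = 24 × 4/3 ≈ 32.000 μg/mL.
Peak 32.0 μg/mL vs MTC 13 μg/mL: exceeds toxic threshold.

32.0 μg/mL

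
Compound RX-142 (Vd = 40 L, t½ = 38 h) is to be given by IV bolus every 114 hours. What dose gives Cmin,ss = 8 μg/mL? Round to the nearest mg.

τ/t½ = 114/38 ≈ 3, so f = (1/2)^(114/38) ≈ 0.125000.
Cmin,ss = (D/Vd)·f/(1−f), so D = Cmin,ss·Vd·(1−f)/f.
D = 8 × 40 × (1−f)/f ≈ 8 × 40 × 7.00000 ≈ 2240.00 mg.

2240 mg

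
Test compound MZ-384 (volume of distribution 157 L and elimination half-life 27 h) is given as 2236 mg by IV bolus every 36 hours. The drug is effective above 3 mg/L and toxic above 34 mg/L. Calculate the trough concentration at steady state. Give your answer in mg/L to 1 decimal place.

9.4 mg/L

k = ln2/t½ = ln2/27 ≈ 0.025672 h⁻¹; fraction remaining f = e^(−kτ) = e^(−0.025672×36) ≈ 0.3969.
Accumulation ratio R = 1/(1 − f) ≈ 1/0.6031 ≈ 1.6581.
Single-dose peak C₀ = D/Vd = 2236/157 ≈ 14.242 mg/L.
Cmax,ss = C₀/(1 − f) ≈ 14.242/0.6031 ≈ 23.615 mg/L.
One interval later, Cmin,ss = Cmax,ss·e^(−kτ) ≈ 23.615 × 0.3969 ≈ 9.373 mg/L.
Trough 9.4 mg/L vs MEC 3 mg/L: adequate.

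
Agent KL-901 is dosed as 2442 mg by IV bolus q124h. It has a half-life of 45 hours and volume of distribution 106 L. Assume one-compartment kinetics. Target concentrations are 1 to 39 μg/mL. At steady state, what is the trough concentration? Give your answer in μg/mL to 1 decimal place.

τ/t½ = 124/45 ≈ 2.7556, so fraction remaining f = (1/2)^(124/45) ≈ 0.1481.
Single-dose peak C₀ = D/Vd = 2442/106 ≈ 23.038 μg/mL.
Steady-state trough Cmin,ss = C₀·f/(1−f) ≈ 23.038 × 0.1481/0.8519 ≈ 4.005 μg/mL.
Trough 4.0 μg/mL vs MEC 1 μg/mL: adequate.

4.0 μg/mL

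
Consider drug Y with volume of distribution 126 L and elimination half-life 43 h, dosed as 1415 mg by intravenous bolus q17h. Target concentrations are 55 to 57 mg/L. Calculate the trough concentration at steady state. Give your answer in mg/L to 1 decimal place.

35.6 mg/L

Over one 17-h interval, 17/43 ≈ 0.39535 half-lives elapse, leaving f ≈ 0.7603 of each dose.
At steady state, accumulation factor R = 1/(1 − e^(−kτ)) ≈ 4.1719.
Single-dose peak C₀ = D/Vd = 1415/126 ≈ 11.230 mg/L.
Steady-state peak Cmax,ss = C₀·R ≈ 11.230 × 4.1719 ≈ 46.850 mg/L.
One interval later, Cmin,ss = Cmax,ss·e^(−kτ) ≈ 46.850 × 0.7603 ≈ 35.620 mg/L.
Trough 35.6 mg/L vs MEC 55 mg/L: subtherapeutic.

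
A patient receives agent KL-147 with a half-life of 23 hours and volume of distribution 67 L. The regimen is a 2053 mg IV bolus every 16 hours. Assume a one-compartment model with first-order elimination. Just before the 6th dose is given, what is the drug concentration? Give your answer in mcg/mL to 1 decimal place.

45.0 mcg/mL

f = (1/2)^(τ/t½) = (1/2)^(16/23) ≈ 0.6174.
C₀ = D/Vd = 2053/67 ≈ 30.642 mcg/mL.
Before the 6th dose, 5 doses have been given. Superposition: Cmin = C₀·(f + f² + … + f^5).
≈ 30.642 × (0.6174 + 0.3812 + 0.2353 + 0.1453 + 0.0897) ≈ 30.642 × 1.4689 ≈ 45.010 mcg/mL.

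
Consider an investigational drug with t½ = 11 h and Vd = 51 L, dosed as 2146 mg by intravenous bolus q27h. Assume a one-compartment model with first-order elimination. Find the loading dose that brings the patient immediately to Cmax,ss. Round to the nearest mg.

2625 mg

f = (1/2)^(27/11) ≈ 0.182435; accumulation ratio R = 1/(1−f) ≈ 1.22314.
Loading dose to hit Cmax,ss on first dose: D_load = D_maint·R ≈ 2146 × 1.22314 ≈ 2624.86 mg.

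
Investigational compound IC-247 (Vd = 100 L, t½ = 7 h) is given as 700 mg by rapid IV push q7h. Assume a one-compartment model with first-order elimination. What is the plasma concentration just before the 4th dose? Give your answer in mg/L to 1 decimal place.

6.1 mg/L

f = (1/2)^(τ/t½) = (1/2)^(7/7) ≈ 0.5000.
C₀ = D/Vd = 700/100 ≈ 7.000 mg/L.
Before the 4th dose, 3 doses have been given. Superposition: Cmin = C₀·(f + f² + … + f^3).
≈ 7.000 × (0.5000 + 0.2500 + 0.1250) ≈ 7.000 × 0.8750 ≈ 6.125 mg/L.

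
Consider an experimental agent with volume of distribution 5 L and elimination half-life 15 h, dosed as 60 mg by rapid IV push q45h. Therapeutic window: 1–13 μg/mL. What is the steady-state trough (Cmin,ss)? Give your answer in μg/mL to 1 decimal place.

τ = 45 h = 3 half-lives, so f = (1/2)^3 = 0.125.
At steady state, R = 1/(1 − 0.125) = 8/7.
Single-dose peak C₀ = D/Vd = 60/5 = 12 μg/mL.
Steady-state peak Cmax,ss = C₀·R = 12 × 8/7 ≈ 13.714 μg/mL.
Steady-state trough Cmin,ss = Cmax,ss·f ≈ 13.714 × 0.125 ≈ 1.714 μg/mL.
Trough 1.7 μg/mL vs MEC 1 μg/mL: adequate.

1.7 μg/mL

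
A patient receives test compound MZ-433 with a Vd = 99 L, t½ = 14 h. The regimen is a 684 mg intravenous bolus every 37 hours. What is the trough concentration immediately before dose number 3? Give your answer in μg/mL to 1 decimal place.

f = (1/2)^(τ/t½) = (1/2)^(37/14) ≈ 0.1601.
C₀ = D/Vd = 684/99 ≈ 6.909 μg/mL.
Before the 3rd dose, 2 doses have been given. Superposition: Cmin = C₀·(f + f²).
≈ 6.909 × (0.1601 + 0.0256) ≈ 6.909 × 0.1857 ≈ 1.283 μg/mL.

1.3 μg/mL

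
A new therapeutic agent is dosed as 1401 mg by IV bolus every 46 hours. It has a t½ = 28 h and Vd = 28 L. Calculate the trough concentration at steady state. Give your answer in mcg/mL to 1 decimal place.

k = ln2/t½ = ln2/28 ≈ 0.024755 h⁻¹; fraction remaining f = e^(−kτ) = e^(−0.024755×46) ≈ 0.3202.
Single-dose peak C₀ = D/Vd = 1401/28 ≈ 50.036 mcg/mL.
Steady-state trough Cmin,ss = C₀·f/(1−f) ≈ 50.036 × 0.3202/0.6798 ≈ 23.568 mcg/mL.

23.6 mcg/mL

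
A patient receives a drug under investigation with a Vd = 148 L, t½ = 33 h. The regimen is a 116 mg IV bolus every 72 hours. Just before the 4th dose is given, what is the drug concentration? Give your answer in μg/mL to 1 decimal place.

0.2 μg/mL

f = (1/2)^(τ/t½) = (1/2)^(72/33) ≈ 0.2204.
C₀ = D/Vd = 116/148 ≈ 0.784 μg/mL.
Before the 4th dose, 3 doses have been given. Superposition: Cmin = C₀·(f + f² + … + f^3).
≈ 0.784 × (0.2204 + 0.0486 + 0.0107) ≈ 0.784 × 0.2797 ≈ 0.219 μg/mL.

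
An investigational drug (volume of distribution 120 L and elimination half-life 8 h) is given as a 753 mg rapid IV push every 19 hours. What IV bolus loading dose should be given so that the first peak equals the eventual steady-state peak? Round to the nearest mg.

933 mg

f = (1/2)^(19/8) ≈ 0.192776; accumulation ratio R = 1/(1−f) ≈ 1.23881.
Loading dose to hit Cmax,ss on first dose: D_load = D_maint·R ≈ 753 × 1.23881 ≈ 932.82 mg.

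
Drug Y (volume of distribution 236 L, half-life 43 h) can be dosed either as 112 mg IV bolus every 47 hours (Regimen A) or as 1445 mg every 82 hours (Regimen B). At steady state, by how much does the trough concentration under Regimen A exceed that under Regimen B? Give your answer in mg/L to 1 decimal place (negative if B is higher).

Regimen A: f = (1/2)^(47/43) ≈ 0.4688; Cmin,ss = (112/236)·f/(1−f) ≈ 0.419 mg/L.
Regimen B: f = (1/2)^(82/43) ≈ 0.2667; Cmin,ss = (1445/236)·f/(1−f) ≈ 2.227 mg/L.
Difference ≈ 0.419 − 2.227 ≈ -1.808 mg/L.

-1.8 mg/L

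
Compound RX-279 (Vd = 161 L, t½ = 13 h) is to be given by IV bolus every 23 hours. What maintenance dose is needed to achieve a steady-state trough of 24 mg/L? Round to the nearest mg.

9307 mg

τ/t½ = 23/13 ≈ 1.7692, so f = (1/2)^(23/13) ≈ 0.293365.
Cmin,ss = (D/Vd)·f/(1−f), so D = Cmin,ss·Vd·(1−f)/f.
D = 24 × 161 × (1−f)/f ≈ 24 × 161 × 2.40872 ≈ 9307.29 mg.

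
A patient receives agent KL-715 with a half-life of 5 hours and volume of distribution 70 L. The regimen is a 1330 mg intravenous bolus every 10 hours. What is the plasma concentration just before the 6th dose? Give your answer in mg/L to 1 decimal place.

f = (1/2)^(τ/t½) = (1/2)^(10/5) ≈ 0.2500.
C₀ = D/Vd = 1330/70 ≈ 19.000 mg/L.
Before the 6th dose, 5 doses have been given. Superposition: Cmin = C₀·(f + f² + … + f^5).
≈ 19.000 × (0.2500 + 0.0625 + 0.0156 + 0.0039 + 0.0010) ≈ 19.000 × 0.3330 ≈ 6.327 mg/L.

6.3 mg/L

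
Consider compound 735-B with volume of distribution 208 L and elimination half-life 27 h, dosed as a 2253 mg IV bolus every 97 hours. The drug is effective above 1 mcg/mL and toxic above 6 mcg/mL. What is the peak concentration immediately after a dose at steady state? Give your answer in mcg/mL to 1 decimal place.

11.8 mcg/mL

k = ln2/t½ = ln2/27 ≈ 0.025672 h⁻¹; fraction remaining f = e^(−kτ) = e^(−0.025672×97) ≈ 0.0829.
At steady state, accumulation factor R = 1/(1 − e^(−kτ)) ≈ 1.0904.
Single-dose peak C₀ = D/Vd = 2253/208 ≈ 10.832 mcg/mL.
Cmax,ss = C₀/(1 − f) ≈ 10.832/0.9171 ≈ 11.811 mcg/mL.
Peak 11.8 mcg/mL vs MTC 6 mcg/mL: exceeds toxic threshold.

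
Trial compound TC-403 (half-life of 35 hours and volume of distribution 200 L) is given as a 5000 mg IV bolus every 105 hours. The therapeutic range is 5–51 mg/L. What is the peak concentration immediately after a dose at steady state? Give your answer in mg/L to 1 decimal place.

τ = 105 h = 3 half-lives, so f = (1/2)^3 = 0.125.
Accumulation ratio R = 1/(1 − f) = 1/0.875 = 8/7.
Single-dose peak C₀ = D/Vd = 5000/200 = 25 mg/L.
Steady-state peak Cmax,ss = C₀·R = 25 × 8/7 ≈ 28.571 mg/L.
Peak 28.6 mg/L vs MTC 51 mg/L: below toxic threshold.

28.6 mg/L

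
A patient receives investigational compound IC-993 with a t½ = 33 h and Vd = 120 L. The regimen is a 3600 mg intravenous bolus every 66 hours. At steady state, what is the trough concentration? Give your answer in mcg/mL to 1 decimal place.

10.0 mcg/mL

τ = 66 h = 2 half-lives, so f = (1/2)^2 = 0.25.
At steady state, R = 1/(1 − 0.25) = 4/3.
Single-dose peak C₀ = D/Vd = 3600/120 = 30 mcg/mL.
Steady-state peak Cmax,ss = C₀·R = 30 × 4/3 ≈ 40.000 mcg/mL.
Steady-state trough Cmin,ss = Cmax,ss·f ≈ 40.000 × 0.25 ≈ 10.000 mcg/mL.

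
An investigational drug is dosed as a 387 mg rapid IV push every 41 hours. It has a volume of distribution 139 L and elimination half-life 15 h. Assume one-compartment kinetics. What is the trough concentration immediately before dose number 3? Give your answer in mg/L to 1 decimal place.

0.5 mg/L

f = (1/2)^(τ/t½) = (1/2)^(41/15) ≈ 0.1504.
C₀ = D/Vd = 387/139 ≈ 2.784 mg/L.
Before the 3rd dose, 2 doses have been given. Superposition: Cmin = C₀·(f + f²).
≈ 2.784 × (0.1504 + 0.0226) ≈ 2.784 × 0.1730 ≈ 0.482 mg/L.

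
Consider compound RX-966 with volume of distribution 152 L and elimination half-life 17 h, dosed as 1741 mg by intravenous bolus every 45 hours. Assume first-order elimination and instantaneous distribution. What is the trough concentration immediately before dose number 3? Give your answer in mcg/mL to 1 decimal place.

f = (1/2)^(τ/t½) = (1/2)^(45/17) ≈ 0.1596.
C₀ = D/Vd = 1741/152 ≈ 11.454 mcg/mL.
Before the 3rd dose, 2 doses have been given. Superposition: Cmin = C₀·(f + f²).
≈ 11.454 × (0.1596 + 0.0255) ≈ 11.454 × 0.1851 ≈ 2.120 mcg/mL.

2.1 mcg/mL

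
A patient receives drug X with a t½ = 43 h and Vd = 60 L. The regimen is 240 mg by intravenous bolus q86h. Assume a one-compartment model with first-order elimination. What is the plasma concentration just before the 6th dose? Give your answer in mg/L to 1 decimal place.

f = (1/2)^(τ/t½) = (1/2)^(86/43) ≈ 0.2500.
C₀ = D/Vd = 240/60 ≈ 4.000 mg/L.
Before the 6th dose, 5 doses have been given. Superposition: Cmin = C₀·(f + f² + … + f^5).
≈ 4.000 × (0.2500 + 0.0625 + 0.0156 + 0.0039 + 0.0010) ≈ 4.000 × 0.3330 ≈ 1.332 mg/L.

1.3 mg/L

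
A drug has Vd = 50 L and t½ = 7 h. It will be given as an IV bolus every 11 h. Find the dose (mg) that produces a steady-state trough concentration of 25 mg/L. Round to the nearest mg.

2465 mg

τ/t½ = 11/7 ≈ 1.5714, so f = (1/2)^(11/7) ≈ 0.336475.
Cmin,ss = (D/Vd)·f/(1−f), so D = Cmin,ss·Vd·(1−f)/f.
D = 25 × 50 × (1−f)/f ≈ 25 × 50 × 1.97199 ≈ 2464.99 mg.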